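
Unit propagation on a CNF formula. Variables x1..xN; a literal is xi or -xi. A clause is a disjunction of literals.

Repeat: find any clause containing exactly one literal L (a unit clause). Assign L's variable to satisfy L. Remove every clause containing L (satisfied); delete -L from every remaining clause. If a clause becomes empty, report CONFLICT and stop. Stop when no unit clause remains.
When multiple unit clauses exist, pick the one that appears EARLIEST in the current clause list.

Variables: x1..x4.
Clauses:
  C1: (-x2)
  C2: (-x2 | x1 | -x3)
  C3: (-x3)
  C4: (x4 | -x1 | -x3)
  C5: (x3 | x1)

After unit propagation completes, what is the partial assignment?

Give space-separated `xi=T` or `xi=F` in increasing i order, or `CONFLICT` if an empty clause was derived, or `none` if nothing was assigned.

unit clause [-2] forces x2=F; simplify:
  satisfied 2 clause(s); 3 remain; assigned so far: [2]
unit clause [-3] forces x3=F; simplify:
  drop 3 from [3, 1] -> [1]
  satisfied 2 clause(s); 1 remain; assigned so far: [2, 3]
unit clause [1] forces x1=T; simplify:
  satisfied 1 clause(s); 0 remain; assigned so far: [1, 2, 3]

Answer: x1=T x2=F x3=F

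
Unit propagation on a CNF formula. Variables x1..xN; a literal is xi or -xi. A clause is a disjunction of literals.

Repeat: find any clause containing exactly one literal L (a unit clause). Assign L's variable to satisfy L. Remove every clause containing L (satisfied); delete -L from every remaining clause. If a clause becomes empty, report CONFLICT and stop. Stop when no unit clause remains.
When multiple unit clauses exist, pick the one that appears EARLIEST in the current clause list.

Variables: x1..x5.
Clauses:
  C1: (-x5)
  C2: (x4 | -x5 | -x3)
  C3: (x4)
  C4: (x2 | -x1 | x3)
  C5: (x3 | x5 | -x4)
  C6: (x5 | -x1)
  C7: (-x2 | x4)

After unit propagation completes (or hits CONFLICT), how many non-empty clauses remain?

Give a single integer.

Answer: 0

Derivation:
unit clause [-5] forces x5=F; simplify:
  drop 5 from [3, 5, -4] -> [3, -4]
  drop 5 from [5, -1] -> [-1]
  satisfied 2 clause(s); 5 remain; assigned so far: [5]
unit clause [4] forces x4=T; simplify:
  drop -4 from [3, -4] -> [3]
  satisfied 2 clause(s); 3 remain; assigned so far: [4, 5]
unit clause [3] forces x3=T; simplify:
  satisfied 2 clause(s); 1 remain; assigned so far: [3, 4, 5]
unit clause [-1] forces x1=F; simplify:
  satisfied 1 clause(s); 0 remain; assigned so far: [1, 3, 4, 5]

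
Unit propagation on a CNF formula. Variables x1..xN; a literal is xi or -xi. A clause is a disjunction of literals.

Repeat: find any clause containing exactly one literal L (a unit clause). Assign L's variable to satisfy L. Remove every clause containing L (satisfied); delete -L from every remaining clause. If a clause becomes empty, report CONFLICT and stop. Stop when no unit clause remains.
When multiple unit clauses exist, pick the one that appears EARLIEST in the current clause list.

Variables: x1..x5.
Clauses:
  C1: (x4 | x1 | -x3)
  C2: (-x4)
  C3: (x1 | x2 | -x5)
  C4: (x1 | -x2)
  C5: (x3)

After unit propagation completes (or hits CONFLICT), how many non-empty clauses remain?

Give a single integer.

unit clause [-4] forces x4=F; simplify:
  drop 4 from [4, 1, -3] -> [1, -3]
  satisfied 1 clause(s); 4 remain; assigned so far: [4]
unit clause [3] forces x3=T; simplify:
  drop -3 from [1, -3] -> [1]
  satisfied 1 clause(s); 3 remain; assigned so far: [3, 4]
unit clause [1] forces x1=T; simplify:
  satisfied 3 clause(s); 0 remain; assigned so far: [1, 3, 4]

Answer: 0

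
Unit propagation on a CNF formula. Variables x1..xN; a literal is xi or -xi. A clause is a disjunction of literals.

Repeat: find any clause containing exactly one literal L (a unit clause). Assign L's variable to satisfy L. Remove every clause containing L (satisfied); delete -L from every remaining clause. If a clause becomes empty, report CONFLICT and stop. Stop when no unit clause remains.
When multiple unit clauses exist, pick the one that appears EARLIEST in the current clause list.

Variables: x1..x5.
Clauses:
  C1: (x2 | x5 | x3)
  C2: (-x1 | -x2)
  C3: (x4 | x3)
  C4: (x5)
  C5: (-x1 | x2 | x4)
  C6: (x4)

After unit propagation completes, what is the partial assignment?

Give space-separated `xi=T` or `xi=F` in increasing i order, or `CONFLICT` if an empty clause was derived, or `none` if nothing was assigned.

unit clause [5] forces x5=T; simplify:
  satisfied 2 clause(s); 4 remain; assigned so far: [5]
unit clause [4] forces x4=T; simplify:
  satisfied 3 clause(s); 1 remain; assigned so far: [4, 5]

Answer: x4=T x5=T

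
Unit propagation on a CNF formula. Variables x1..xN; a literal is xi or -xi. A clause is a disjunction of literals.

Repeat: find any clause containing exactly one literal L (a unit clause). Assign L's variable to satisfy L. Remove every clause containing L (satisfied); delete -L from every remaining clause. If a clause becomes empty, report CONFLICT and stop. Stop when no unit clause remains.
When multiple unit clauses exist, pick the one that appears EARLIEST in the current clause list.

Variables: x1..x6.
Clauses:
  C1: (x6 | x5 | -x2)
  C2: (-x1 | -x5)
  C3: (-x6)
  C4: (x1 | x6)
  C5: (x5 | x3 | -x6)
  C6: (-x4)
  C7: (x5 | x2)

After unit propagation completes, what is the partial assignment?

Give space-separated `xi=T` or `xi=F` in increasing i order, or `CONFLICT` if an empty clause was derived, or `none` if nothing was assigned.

unit clause [-6] forces x6=F; simplify:
  drop 6 from [6, 5, -2] -> [5, -2]
  drop 6 from [1, 6] -> [1]
  satisfied 2 clause(s); 5 remain; assigned so far: [6]
unit clause [1] forces x1=T; simplify:
  drop -1 from [-1, -5] -> [-5]
  satisfied 1 clause(s); 4 remain; assigned so far: [1, 6]
unit clause [-5] forces x5=F; simplify:
  drop 5 from [5, -2] -> [-2]
  drop 5 from [5, 2] -> [2]
  satisfied 1 clause(s); 3 remain; assigned so far: [1, 5, 6]
unit clause [-2] forces x2=F; simplify:
  drop 2 from [2] -> [] (empty!)
  satisfied 1 clause(s); 2 remain; assigned so far: [1, 2, 5, 6]
CONFLICT (empty clause)

Answer: CONFLICT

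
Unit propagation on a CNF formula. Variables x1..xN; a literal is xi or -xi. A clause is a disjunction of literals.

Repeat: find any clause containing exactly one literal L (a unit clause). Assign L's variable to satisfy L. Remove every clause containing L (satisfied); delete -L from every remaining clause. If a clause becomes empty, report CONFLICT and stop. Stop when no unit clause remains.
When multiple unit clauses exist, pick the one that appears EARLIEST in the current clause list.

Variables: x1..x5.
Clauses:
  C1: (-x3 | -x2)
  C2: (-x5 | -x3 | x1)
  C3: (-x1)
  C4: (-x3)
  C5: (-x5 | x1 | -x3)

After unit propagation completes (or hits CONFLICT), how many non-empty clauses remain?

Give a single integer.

unit clause [-1] forces x1=F; simplify:
  drop 1 from [-5, -3, 1] -> [-5, -3]
  drop 1 from [-5, 1, -3] -> [-5, -3]
  satisfied 1 clause(s); 4 remain; assigned so far: [1]
unit clause [-3] forces x3=F; simplify:
  satisfied 4 clause(s); 0 remain; assigned so far: [1, 3]

Answer: 0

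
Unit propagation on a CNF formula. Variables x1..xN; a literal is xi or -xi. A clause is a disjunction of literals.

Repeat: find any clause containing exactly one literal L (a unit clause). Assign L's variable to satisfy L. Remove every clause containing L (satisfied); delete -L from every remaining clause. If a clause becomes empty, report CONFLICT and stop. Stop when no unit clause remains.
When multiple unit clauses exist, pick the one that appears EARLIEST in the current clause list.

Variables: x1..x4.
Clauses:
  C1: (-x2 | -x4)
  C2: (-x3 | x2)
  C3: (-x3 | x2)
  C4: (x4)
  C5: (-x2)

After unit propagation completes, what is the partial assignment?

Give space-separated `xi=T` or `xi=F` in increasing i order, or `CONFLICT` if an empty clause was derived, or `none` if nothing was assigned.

Answer: x2=F x3=F x4=T

Derivation:
unit clause [4] forces x4=T; simplify:
  drop -4 from [-2, -4] -> [-2]
  satisfied 1 clause(s); 4 remain; assigned so far: [4]
unit clause [-2] forces x2=F; simplify:
  drop 2 from [-3, 2] -> [-3]
  drop 2 from [-3, 2] -> [-3]
  satisfied 2 clause(s); 2 remain; assigned so far: [2, 4]
unit clause [-3] forces x3=F; simplify:
  satisfied 2 clause(s); 0 remain; assigned so far: [2, 3, 4]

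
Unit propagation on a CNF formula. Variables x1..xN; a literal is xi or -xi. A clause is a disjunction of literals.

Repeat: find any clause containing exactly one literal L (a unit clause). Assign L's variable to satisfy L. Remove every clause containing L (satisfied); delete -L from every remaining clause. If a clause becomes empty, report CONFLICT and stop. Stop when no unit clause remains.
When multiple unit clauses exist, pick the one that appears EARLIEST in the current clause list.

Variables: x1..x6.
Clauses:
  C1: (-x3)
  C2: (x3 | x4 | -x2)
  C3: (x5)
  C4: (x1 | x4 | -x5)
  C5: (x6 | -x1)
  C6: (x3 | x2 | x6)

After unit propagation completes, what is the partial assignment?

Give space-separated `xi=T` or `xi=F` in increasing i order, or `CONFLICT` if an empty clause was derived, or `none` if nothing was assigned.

Answer: x3=F x5=T

Derivation:
unit clause [-3] forces x3=F; simplify:
  drop 3 from [3, 4, -2] -> [4, -2]
  drop 3 from [3, 2, 6] -> [2, 6]
  satisfied 1 clause(s); 5 remain; assigned so far: [3]
unit clause [5] forces x5=T; simplify:
  drop -5 from [1, 4, -5] -> [1, 4]
  satisfied 1 clause(s); 4 remain; assigned so far: [3, 5]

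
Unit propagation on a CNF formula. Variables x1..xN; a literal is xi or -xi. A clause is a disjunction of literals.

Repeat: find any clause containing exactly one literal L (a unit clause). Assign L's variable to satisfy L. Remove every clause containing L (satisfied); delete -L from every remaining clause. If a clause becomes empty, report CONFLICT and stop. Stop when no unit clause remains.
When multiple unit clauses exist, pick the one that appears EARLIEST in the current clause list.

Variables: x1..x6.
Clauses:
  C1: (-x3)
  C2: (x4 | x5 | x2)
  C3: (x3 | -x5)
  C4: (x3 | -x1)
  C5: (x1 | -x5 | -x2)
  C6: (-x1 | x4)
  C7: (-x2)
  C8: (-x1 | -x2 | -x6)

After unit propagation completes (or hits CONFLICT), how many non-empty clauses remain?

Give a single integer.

Answer: 0

Derivation:
unit clause [-3] forces x3=F; simplify:
  drop 3 from [3, -5] -> [-5]
  drop 3 from [3, -1] -> [-1]
  satisfied 1 clause(s); 7 remain; assigned so far: [3]
unit clause [-5] forces x5=F; simplify:
  drop 5 from [4, 5, 2] -> [4, 2]
  satisfied 2 clause(s); 5 remain; assigned so far: [3, 5]
unit clause [-1] forces x1=F; simplify:
  satisfied 3 clause(s); 2 remain; assigned so far: [1, 3, 5]
unit clause [-2] forces x2=F; simplify:
  drop 2 from [4, 2] -> [4]
  satisfied 1 clause(s); 1 remain; assigned so far: [1, 2, 3, 5]
unit clause [4] forces x4=T; simplify:
  satisfied 1 clause(s); 0 remain; assigned so far: [1, 2, 3, 4, 5]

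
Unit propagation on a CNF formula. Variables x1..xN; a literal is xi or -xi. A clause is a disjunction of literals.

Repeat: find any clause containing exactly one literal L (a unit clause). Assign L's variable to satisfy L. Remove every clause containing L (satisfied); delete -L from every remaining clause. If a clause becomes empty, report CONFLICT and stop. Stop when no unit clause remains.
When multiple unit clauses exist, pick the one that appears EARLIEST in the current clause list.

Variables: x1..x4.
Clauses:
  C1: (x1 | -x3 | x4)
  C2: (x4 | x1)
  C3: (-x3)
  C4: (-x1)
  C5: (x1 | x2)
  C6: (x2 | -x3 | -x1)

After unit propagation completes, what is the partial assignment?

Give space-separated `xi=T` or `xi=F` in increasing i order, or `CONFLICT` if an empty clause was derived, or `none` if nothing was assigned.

unit clause [-3] forces x3=F; simplify:
  satisfied 3 clause(s); 3 remain; assigned so far: [3]
unit clause [-1] forces x1=F; simplify:
  drop 1 from [4, 1] -> [4]
  drop 1 from [1, 2] -> [2]
  satisfied 1 clause(s); 2 remain; assigned so far: [1, 3]
unit clause [4] forces x4=T; simplify:
  satisfied 1 clause(s); 1 remain; assigned so far: [1, 3, 4]
unit clause [2] forces x2=T; simplify:
  satisfied 1 clause(s); 0 remain; assigned so far: [1, 2, 3, 4]

Answer: x1=F x2=T x3=F x4=T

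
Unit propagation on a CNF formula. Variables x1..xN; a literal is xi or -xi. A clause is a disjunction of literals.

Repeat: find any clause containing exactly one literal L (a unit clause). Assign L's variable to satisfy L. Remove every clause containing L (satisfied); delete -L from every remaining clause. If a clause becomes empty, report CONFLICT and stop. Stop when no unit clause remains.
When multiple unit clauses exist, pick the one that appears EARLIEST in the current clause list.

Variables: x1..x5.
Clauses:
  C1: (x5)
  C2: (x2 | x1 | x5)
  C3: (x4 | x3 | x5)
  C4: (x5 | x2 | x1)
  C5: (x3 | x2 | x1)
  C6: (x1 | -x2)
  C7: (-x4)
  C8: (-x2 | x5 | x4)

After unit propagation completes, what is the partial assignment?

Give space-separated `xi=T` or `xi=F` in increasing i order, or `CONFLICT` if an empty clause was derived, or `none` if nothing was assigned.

unit clause [5] forces x5=T; simplify:
  satisfied 5 clause(s); 3 remain; assigned so far: [5]
unit clause [-4] forces x4=F; simplify:
  satisfied 1 clause(s); 2 remain; assigned so far: [4, 5]

Answer: x4=F x5=T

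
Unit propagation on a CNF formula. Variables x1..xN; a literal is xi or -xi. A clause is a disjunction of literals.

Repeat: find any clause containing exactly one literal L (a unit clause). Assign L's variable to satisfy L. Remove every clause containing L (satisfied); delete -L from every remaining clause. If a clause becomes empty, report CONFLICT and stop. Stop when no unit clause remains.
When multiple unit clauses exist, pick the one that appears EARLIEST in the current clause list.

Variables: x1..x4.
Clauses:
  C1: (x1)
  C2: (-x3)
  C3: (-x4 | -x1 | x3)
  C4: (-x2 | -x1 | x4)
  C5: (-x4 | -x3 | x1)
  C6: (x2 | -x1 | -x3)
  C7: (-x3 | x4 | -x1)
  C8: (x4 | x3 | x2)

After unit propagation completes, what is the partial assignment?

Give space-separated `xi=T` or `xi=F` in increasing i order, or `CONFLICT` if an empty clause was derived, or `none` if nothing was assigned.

unit clause [1] forces x1=T; simplify:
  drop -1 from [-4, -1, 3] -> [-4, 3]
  drop -1 from [-2, -1, 4] -> [-2, 4]
  drop -1 from [2, -1, -3] -> [2, -3]
  drop -1 from [-3, 4, -1] -> [-3, 4]
  satisfied 2 clause(s); 6 remain; assigned so far: [1]
unit clause [-3] forces x3=F; simplify:
  drop 3 from [-4, 3] -> [-4]
  drop 3 from [4, 3, 2] -> [4, 2]
  satisfied 3 clause(s); 3 remain; assigned so far: [1, 3]
unit clause [-4] forces x4=F; simplify:
  drop 4 from [-2, 4] -> [-2]
  drop 4 from [4, 2] -> [2]
  satisfied 1 clause(s); 2 remain; assigned so far: [1, 3, 4]
unit clause [-2] forces x2=F; simplify:
  drop 2 from [2] -> [] (empty!)
  satisfied 1 clause(s); 1 remain; assigned so far: [1, 2, 3, 4]
CONFLICT (empty clause)

Answer: CONFLICT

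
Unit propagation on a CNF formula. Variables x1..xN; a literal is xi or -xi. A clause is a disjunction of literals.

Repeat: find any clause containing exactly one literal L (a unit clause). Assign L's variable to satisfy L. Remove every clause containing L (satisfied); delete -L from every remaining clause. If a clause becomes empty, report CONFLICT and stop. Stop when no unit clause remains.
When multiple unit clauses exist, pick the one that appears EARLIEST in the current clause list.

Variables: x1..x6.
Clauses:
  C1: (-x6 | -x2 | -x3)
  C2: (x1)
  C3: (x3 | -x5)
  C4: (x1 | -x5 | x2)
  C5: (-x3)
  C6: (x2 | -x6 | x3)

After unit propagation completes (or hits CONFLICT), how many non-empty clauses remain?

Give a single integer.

unit clause [1] forces x1=T; simplify:
  satisfied 2 clause(s); 4 remain; assigned so far: [1]
unit clause [-3] forces x3=F; simplify:
  drop 3 from [3, -5] -> [-5]
  drop 3 from [2, -6, 3] -> [2, -6]
  satisfied 2 clause(s); 2 remain; assigned so far: [1, 3]
unit clause [-5] forces x5=F; simplify:
  satisfied 1 clause(s); 1 remain; assigned so far: [1, 3, 5]

Answer: 1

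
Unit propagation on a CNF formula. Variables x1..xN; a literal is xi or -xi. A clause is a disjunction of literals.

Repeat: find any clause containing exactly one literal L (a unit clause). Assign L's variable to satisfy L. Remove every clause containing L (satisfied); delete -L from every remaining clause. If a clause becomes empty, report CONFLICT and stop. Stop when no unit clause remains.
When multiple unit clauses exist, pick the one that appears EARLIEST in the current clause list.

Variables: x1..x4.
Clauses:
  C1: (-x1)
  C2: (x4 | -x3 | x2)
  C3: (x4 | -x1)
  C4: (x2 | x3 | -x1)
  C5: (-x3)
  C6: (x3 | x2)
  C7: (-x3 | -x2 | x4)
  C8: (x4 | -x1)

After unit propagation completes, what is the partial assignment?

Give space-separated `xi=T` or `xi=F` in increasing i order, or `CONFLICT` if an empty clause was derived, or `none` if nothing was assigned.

unit clause [-1] forces x1=F; simplify:
  satisfied 4 clause(s); 4 remain; assigned so far: [1]
unit clause [-3] forces x3=F; simplify:
  drop 3 from [3, 2] -> [2]
  satisfied 3 clause(s); 1 remain; assigned so far: [1, 3]
unit clause [2] forces x2=T; simplify:
  satisfied 1 clause(s); 0 remain; assigned so far: [1, 2, 3]

Answer: x1=F x2=T x3=F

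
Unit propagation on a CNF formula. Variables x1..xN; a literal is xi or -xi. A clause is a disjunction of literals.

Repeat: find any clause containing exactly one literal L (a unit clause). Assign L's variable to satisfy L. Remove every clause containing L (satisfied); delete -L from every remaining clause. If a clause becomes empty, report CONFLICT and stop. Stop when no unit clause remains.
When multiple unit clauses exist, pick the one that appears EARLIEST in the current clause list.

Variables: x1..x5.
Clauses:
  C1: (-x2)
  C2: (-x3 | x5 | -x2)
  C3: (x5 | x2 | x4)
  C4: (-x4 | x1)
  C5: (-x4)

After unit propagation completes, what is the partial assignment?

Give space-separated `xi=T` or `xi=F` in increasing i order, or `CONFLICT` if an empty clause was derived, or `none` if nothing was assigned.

Answer: x2=F x4=F x5=T

Derivation:
unit clause [-2] forces x2=F; simplify:
  drop 2 from [5, 2, 4] -> [5, 4]
  satisfied 2 clause(s); 3 remain; assigned so far: [2]
unit clause [-4] forces x4=F; simplify:
  drop 4 from [5, 4] -> [5]
  satisfied 2 clause(s); 1 remain; assigned so far: [2, 4]
unit clause [5] forces x5=T; simplify:
  satisfied 1 clause(s); 0 remain; assigned so far: [2, 4, 5]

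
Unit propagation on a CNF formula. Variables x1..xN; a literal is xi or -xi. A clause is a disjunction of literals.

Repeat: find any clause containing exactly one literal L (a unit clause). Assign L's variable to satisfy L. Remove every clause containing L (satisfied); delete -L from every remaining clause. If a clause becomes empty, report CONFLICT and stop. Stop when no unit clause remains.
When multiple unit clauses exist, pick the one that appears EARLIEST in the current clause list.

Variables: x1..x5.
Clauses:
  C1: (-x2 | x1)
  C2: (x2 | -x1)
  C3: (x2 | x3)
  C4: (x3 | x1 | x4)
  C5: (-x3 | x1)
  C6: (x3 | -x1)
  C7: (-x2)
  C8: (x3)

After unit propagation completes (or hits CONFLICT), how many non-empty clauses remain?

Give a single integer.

unit clause [-2] forces x2=F; simplify:
  drop 2 from [2, -1] -> [-1]
  drop 2 from [2, 3] -> [3]
  satisfied 2 clause(s); 6 remain; assigned so far: [2]
unit clause [-1] forces x1=F; simplify:
  drop 1 from [3, 1, 4] -> [3, 4]
  drop 1 from [-3, 1] -> [-3]
  satisfied 2 clause(s); 4 remain; assigned so far: [1, 2]
unit clause [3] forces x3=T; simplify:
  drop -3 from [-3] -> [] (empty!)
  satisfied 3 clause(s); 1 remain; assigned so far: [1, 2, 3]
CONFLICT (empty clause)

Answer: 0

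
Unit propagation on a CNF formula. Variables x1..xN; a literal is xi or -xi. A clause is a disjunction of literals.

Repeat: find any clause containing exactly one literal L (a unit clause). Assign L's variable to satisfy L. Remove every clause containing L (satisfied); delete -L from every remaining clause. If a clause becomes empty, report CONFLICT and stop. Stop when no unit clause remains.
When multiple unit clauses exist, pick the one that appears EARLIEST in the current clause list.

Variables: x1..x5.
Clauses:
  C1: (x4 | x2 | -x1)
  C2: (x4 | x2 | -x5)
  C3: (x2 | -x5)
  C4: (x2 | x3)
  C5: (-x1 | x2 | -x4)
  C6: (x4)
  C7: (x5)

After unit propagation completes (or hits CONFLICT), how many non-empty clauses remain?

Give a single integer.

unit clause [4] forces x4=T; simplify:
  drop -4 from [-1, 2, -4] -> [-1, 2]
  satisfied 3 clause(s); 4 remain; assigned so far: [4]
unit clause [5] forces x5=T; simplify:
  drop -5 from [2, -5] -> [2]
  satisfied 1 clause(s); 3 remain; assigned so far: [4, 5]
unit clause [2] forces x2=T; simplify:
  satisfied 3 clause(s); 0 remain; assigned so far: [2, 4, 5]

Answer: 0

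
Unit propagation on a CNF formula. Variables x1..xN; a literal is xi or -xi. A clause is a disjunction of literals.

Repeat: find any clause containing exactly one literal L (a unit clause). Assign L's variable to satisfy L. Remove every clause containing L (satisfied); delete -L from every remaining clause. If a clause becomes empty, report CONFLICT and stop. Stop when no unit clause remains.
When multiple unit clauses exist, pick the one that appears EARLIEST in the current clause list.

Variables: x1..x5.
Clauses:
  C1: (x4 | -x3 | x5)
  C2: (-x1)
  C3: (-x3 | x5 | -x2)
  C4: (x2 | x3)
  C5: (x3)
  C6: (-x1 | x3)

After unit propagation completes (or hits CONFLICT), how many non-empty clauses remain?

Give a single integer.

Answer: 2

Derivation:
unit clause [-1] forces x1=F; simplify:
  satisfied 2 clause(s); 4 remain; assigned so far: [1]
unit clause [3] forces x3=T; simplify:
  drop -3 from [4, -3, 5] -> [4, 5]
  drop -3 from [-3, 5, -2] -> [5, -2]
  satisfied 2 clause(s); 2 remain; assigned so far: [1, 3]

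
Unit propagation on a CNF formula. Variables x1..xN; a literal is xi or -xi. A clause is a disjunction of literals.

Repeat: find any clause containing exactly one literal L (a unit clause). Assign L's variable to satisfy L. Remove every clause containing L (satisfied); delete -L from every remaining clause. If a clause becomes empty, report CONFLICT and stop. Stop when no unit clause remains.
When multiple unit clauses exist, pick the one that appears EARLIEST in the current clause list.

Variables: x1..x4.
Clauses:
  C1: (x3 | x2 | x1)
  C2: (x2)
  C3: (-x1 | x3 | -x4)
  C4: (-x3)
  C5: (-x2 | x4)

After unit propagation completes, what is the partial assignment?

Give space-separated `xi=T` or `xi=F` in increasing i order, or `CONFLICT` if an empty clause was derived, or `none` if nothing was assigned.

unit clause [2] forces x2=T; simplify:
  drop -2 from [-2, 4] -> [4]
  satisfied 2 clause(s); 3 remain; assigned so far: [2]
unit clause [-3] forces x3=F; simplify:
  drop 3 from [-1, 3, -4] -> [-1, -4]
  satisfied 1 clause(s); 2 remain; assigned so far: [2, 3]
unit clause [4] forces x4=T; simplify:
  drop -4 from [-1, -4] -> [-1]
  satisfied 1 clause(s); 1 remain; assigned so far: [2, 3, 4]
unit clause [-1] forces x1=F; simplify:
  satisfied 1 clause(s); 0 remain; assigned so far: [1, 2, 3, 4]

Answer: x1=F x2=T x3=F x4=T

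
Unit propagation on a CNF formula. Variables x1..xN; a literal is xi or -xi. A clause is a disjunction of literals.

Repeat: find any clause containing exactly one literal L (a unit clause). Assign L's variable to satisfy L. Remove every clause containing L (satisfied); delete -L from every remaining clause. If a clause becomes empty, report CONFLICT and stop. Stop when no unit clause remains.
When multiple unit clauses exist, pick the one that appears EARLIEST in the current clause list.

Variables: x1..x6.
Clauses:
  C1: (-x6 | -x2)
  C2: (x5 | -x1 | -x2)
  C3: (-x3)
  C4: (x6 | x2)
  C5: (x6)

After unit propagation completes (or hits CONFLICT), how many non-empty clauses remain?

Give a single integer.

Answer: 0

Derivation:
unit clause [-3] forces x3=F; simplify:
  satisfied 1 clause(s); 4 remain; assigned so far: [3]
unit clause [6] forces x6=T; simplify:
  drop -6 from [-6, -2] -> [-2]
  satisfied 2 clause(s); 2 remain; assigned so far: [3, 6]
unit clause [-2] forces x2=F; simplify:
  satisfied 2 clause(s); 0 remain; assigned so far: [2, 3, 6]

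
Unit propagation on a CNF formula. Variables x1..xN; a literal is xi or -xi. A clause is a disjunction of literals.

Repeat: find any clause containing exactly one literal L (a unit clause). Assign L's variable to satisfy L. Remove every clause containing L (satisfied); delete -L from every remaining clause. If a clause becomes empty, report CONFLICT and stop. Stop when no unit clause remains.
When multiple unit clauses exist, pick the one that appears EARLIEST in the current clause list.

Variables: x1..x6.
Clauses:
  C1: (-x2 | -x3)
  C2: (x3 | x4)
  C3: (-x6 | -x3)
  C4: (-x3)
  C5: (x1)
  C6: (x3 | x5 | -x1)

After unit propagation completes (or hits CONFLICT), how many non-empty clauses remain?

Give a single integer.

unit clause [-3] forces x3=F; simplify:
  drop 3 from [3, 4] -> [4]
  drop 3 from [3, 5, -1] -> [5, -1]
  satisfied 3 clause(s); 3 remain; assigned so far: [3]
unit clause [4] forces x4=T; simplify:
  satisfied 1 clause(s); 2 remain; assigned so far: [3, 4]
unit clause [1] forces x1=T; simplify:
  drop -1 from [5, -1] -> [5]
  satisfied 1 clause(s); 1 remain; assigned so far: [1, 3, 4]
unit clause [5] forces x5=T; simplify:
  satisfied 1 clause(s); 0 remain; assigned so far: [1, 3, 4, 5]

Answer: 0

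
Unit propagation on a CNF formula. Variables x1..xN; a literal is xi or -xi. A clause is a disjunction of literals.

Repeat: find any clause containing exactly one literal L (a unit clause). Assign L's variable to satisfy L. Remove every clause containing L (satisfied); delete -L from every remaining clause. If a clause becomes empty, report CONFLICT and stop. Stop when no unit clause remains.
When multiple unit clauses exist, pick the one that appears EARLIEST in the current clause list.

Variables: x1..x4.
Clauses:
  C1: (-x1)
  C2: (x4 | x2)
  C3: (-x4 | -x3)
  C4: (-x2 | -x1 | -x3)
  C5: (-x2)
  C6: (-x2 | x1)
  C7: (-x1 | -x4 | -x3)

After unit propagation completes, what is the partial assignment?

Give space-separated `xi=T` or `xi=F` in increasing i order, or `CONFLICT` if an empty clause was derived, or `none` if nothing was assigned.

Answer: x1=F x2=F x3=F x4=T

Derivation:
unit clause [-1] forces x1=F; simplify:
  drop 1 from [-2, 1] -> [-2]
  satisfied 3 clause(s); 4 remain; assigned so far: [1]
unit clause [-2] forces x2=F; simplify:
  drop 2 from [4, 2] -> [4]
  satisfied 2 clause(s); 2 remain; assigned so far: [1, 2]
unit clause [4] forces x4=T; simplify:
  drop -4 from [-4, -3] -> [-3]
  satisfied 1 clause(s); 1 remain; assigned so far: [1, 2, 4]
unit clause [-3] forces x3=F; simplify:
  satisfied 1 clause(s); 0 remain; assigned so far: [1, 2, 3, 4]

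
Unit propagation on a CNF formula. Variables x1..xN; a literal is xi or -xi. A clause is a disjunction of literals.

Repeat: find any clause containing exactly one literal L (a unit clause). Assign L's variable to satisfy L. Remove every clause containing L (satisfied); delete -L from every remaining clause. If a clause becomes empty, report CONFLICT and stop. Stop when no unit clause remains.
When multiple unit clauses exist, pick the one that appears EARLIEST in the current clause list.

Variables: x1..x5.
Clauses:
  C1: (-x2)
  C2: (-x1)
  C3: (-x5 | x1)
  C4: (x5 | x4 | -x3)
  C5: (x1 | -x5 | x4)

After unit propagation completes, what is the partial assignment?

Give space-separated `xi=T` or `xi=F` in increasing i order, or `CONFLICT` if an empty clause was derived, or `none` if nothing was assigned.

unit clause [-2] forces x2=F; simplify:
  satisfied 1 clause(s); 4 remain; assigned so far: [2]
unit clause [-1] forces x1=F; simplify:
  drop 1 from [-5, 1] -> [-5]
  drop 1 from [1, -5, 4] -> [-5, 4]
  satisfied 1 clause(s); 3 remain; assigned so far: [1, 2]
unit clause [-5] forces x5=F; simplify:
  drop 5 from [5, 4, -3] -> [4, -3]
  satisfied 2 clause(s); 1 remain; assigned so far: [1, 2, 5]

Answer: x1=F x2=F x5=F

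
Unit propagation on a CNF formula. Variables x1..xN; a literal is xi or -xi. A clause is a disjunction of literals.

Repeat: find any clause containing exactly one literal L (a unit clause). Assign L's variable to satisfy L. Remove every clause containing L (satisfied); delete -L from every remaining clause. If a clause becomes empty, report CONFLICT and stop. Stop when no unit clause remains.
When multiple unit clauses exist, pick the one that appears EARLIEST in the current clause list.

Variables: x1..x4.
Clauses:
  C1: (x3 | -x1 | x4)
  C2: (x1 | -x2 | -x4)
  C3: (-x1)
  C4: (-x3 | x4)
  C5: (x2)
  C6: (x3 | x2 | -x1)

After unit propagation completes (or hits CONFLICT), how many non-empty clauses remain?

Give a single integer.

Answer: 0

Derivation:
unit clause [-1] forces x1=F; simplify:
  drop 1 from [1, -2, -4] -> [-2, -4]
  satisfied 3 clause(s); 3 remain; assigned so far: [1]
unit clause [2] forces x2=T; simplify:
  drop -2 from [-2, -4] -> [-4]
  satisfied 1 clause(s); 2 remain; assigned so far: [1, 2]
unit clause [-4] forces x4=F; simplify:
  drop 4 from [-3, 4] -> [-3]
  satisfied 1 clause(s); 1 remain; assigned so far: [1, 2, 4]
unit clause [-3] forces x3=F; simplify:
  satisfied 1 clause(s); 0 remain; assigned so far: [1, 2, 3, 4]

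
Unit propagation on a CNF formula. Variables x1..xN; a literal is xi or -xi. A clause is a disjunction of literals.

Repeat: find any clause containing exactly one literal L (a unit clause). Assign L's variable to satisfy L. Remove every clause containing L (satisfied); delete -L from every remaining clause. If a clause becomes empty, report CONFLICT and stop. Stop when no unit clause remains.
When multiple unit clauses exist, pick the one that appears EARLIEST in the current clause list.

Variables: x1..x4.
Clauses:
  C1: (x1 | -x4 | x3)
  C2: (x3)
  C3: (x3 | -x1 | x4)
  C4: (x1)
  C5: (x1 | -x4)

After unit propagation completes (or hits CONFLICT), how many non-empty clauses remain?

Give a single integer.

unit clause [3] forces x3=T; simplify:
  satisfied 3 clause(s); 2 remain; assigned so far: [3]
unit clause [1] forces x1=T; simplify:
  satisfied 2 clause(s); 0 remain; assigned so far: [1, 3]

Answer: 0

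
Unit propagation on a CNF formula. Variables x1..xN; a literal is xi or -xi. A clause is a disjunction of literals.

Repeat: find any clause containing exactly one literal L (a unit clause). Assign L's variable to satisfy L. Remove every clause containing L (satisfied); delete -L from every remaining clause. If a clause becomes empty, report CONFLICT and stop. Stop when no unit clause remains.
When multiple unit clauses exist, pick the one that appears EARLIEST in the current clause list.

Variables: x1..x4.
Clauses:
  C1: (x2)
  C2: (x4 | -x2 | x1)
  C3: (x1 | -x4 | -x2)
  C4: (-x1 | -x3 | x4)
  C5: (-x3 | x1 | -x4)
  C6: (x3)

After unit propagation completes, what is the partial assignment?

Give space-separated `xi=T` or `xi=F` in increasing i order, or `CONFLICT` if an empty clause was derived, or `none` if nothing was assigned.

unit clause [2] forces x2=T; simplify:
  drop -2 from [4, -2, 1] -> [4, 1]
  drop -2 from [1, -4, -2] -> [1, -4]
  satisfied 1 clause(s); 5 remain; assigned so far: [2]
unit clause [3] forces x3=T; simplify:
  drop -3 from [-1, -3, 4] -> [-1, 4]
  drop -3 from [-3, 1, -4] -> [1, -4]
  satisfied 1 clause(s); 4 remain; assigned so far: [2, 3]

Answer: x2=T x3=T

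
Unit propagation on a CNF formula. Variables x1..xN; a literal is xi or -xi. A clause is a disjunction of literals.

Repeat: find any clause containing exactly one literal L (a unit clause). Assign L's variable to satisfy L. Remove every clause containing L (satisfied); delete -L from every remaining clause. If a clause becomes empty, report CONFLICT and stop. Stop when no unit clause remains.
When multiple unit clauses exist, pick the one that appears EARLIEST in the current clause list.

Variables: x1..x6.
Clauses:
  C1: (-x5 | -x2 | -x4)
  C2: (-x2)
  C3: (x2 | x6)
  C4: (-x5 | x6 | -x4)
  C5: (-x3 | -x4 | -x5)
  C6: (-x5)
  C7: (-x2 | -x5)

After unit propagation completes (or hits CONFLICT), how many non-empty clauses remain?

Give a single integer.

unit clause [-2] forces x2=F; simplify:
  drop 2 from [2, 6] -> [6]
  satisfied 3 clause(s); 4 remain; assigned so far: [2]
unit clause [6] forces x6=T; simplify:
  satisfied 2 clause(s); 2 remain; assigned so far: [2, 6]
unit clause [-5] forces x5=F; simplify:
  satisfied 2 clause(s); 0 remain; assigned so far: [2, 5, 6]

Answer: 0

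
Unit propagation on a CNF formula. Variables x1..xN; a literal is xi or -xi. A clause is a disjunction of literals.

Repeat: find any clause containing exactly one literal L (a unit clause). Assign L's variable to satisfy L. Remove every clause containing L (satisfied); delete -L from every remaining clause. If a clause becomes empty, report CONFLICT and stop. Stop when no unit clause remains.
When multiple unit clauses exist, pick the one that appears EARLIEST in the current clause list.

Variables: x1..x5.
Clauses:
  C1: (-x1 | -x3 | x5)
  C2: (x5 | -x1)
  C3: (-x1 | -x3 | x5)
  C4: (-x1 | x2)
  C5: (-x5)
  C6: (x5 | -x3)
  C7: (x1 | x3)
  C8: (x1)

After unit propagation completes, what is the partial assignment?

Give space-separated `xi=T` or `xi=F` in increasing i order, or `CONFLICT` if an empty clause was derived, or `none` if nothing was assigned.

Answer: CONFLICT

Derivation:
unit clause [-5] forces x5=F; simplify:
  drop 5 from [-1, -3, 5] -> [-1, -3]
  drop 5 from [5, -1] -> [-1]
  drop 5 from [-1, -3, 5] -> [-1, -3]
  drop 5 from [5, -3] -> [-3]
  satisfied 1 clause(s); 7 remain; assigned so far: [5]
unit clause [-1] forces x1=F; simplify:
  drop 1 from [1, 3] -> [3]
  drop 1 from [1] -> [] (empty!)
  satisfied 4 clause(s); 3 remain; assigned so far: [1, 5]
CONFLICT (empty clause)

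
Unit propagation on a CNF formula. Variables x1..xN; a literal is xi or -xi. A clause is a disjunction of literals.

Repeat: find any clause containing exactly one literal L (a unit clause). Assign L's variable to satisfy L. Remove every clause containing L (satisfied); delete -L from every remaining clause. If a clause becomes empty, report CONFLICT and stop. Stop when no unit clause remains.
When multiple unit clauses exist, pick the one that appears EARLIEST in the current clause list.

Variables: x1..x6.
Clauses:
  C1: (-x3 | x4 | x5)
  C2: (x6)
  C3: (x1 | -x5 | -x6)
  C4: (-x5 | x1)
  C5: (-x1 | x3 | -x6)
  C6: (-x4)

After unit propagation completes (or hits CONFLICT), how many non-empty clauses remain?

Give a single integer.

Answer: 4

Derivation:
unit clause [6] forces x6=T; simplify:
  drop -6 from [1, -5, -6] -> [1, -5]
  drop -6 from [-1, 3, -6] -> [-1, 3]
  satisfied 1 clause(s); 5 remain; assigned so far: [6]
unit clause [-4] forces x4=F; simplify:
  drop 4 from [-3, 4, 5] -> [-3, 5]
  satisfied 1 clause(s); 4 remain; assigned so far: [4, 6]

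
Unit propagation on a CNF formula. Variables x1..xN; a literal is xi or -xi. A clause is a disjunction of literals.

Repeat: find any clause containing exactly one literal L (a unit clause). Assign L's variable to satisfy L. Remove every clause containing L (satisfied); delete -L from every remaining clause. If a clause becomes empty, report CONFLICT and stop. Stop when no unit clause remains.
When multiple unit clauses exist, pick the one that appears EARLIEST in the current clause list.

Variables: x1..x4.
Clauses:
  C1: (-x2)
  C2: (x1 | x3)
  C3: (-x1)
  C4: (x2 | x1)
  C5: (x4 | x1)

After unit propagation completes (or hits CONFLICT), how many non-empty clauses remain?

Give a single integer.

unit clause [-2] forces x2=F; simplify:
  drop 2 from [2, 1] -> [1]
  satisfied 1 clause(s); 4 remain; assigned so far: [2]
unit clause [-1] forces x1=F; simplify:
  drop 1 from [1, 3] -> [3]
  drop 1 from [1] -> [] (empty!)
  drop 1 from [4, 1] -> [4]
  satisfied 1 clause(s); 3 remain; assigned so far: [1, 2]
CONFLICT (empty clause)

Answer: 2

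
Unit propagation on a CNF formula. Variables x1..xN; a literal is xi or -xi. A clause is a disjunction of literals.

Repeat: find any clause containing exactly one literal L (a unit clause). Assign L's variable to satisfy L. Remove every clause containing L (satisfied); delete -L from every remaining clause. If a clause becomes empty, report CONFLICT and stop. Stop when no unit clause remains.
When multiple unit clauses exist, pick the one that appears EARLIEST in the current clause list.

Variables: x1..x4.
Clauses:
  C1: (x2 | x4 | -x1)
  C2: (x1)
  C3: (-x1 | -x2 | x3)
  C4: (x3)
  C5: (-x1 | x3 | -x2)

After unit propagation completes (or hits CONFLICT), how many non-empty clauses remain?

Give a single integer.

Answer: 1

Derivation:
unit clause [1] forces x1=T; simplify:
  drop -1 from [2, 4, -1] -> [2, 4]
  drop -1 from [-1, -2, 3] -> [-2, 3]
  drop -1 from [-1, 3, -2] -> [3, -2]
  satisfied 1 clause(s); 4 remain; assigned so far: [1]
unit clause [3] forces x3=T; simplify:
  satisfied 3 clause(s); 1 remain; assigned so far: [1, 3]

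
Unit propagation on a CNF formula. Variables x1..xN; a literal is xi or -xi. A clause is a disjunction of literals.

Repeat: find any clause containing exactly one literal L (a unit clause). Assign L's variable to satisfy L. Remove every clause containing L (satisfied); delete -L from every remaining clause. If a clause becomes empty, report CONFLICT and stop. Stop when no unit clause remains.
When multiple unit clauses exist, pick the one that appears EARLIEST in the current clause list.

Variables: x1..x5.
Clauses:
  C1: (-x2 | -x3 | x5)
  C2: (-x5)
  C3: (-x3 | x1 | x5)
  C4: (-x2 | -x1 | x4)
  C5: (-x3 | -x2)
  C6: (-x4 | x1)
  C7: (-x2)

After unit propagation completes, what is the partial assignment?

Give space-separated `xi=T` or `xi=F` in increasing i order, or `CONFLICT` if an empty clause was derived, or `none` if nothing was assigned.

unit clause [-5] forces x5=F; simplify:
  drop 5 from [-2, -3, 5] -> [-2, -3]
  drop 5 from [-3, 1, 5] -> [-3, 1]
  satisfied 1 clause(s); 6 remain; assigned so far: [5]
unit clause [-2] forces x2=F; simplify:
  satisfied 4 clause(s); 2 remain; assigned so far: [2, 5]

Answer: x2=F x5=F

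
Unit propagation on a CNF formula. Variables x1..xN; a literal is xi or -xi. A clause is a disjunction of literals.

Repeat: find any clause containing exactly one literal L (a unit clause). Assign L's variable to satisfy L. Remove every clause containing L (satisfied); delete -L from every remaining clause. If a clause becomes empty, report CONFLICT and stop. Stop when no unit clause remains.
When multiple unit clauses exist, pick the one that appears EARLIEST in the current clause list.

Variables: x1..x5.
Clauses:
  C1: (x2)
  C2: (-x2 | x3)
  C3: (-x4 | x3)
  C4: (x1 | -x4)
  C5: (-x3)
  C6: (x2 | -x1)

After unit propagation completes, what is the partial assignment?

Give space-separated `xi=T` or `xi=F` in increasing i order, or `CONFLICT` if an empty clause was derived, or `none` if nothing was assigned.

Answer: CONFLICT

Derivation:
unit clause [2] forces x2=T; simplify:
  drop -2 from [-2, 3] -> [3]
  satisfied 2 clause(s); 4 remain; assigned so far: [2]
unit clause [3] forces x3=T; simplify:
  drop -3 from [-3] -> [] (empty!)
  satisfied 2 clause(s); 2 remain; assigned so far: [2, 3]
CONFLICT (empty clause)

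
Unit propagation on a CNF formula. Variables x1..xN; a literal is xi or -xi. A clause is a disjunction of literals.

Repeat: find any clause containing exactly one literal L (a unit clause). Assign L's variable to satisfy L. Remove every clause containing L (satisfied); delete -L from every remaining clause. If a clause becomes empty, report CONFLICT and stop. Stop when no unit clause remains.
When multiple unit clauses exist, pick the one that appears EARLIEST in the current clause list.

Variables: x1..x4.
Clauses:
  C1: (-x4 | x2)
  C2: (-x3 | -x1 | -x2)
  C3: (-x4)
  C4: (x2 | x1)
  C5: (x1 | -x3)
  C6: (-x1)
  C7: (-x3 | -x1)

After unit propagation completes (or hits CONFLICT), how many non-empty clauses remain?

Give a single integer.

unit clause [-4] forces x4=F; simplify:
  satisfied 2 clause(s); 5 remain; assigned so far: [4]
unit clause [-1] forces x1=F; simplify:
  drop 1 from [2, 1] -> [2]
  drop 1 from [1, -3] -> [-3]
  satisfied 3 clause(s); 2 remain; assigned so far: [1, 4]
unit clause [2] forces x2=T; simplify:
  satisfied 1 clause(s); 1 remain; assigned so far: [1, 2, 4]
unit clause [-3] forces x3=F; simplify:
  satisfied 1 clause(s); 0 remain; assigned so far: [1, 2, 3, 4]

Answer: 0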